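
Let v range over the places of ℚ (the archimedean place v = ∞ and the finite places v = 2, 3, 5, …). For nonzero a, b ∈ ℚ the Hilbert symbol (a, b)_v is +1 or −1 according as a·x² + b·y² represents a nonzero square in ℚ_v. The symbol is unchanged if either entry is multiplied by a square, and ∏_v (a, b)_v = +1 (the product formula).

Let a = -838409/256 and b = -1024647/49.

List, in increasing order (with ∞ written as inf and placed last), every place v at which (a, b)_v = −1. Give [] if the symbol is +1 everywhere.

[43, inf]

Mod squares: a ≡ -41, b ≡ -6063. Check v ∈ {∞, 2, 3, 7, 11, 13, 41, 43, 47}.
v=7: a=7^0·(≡4), b=7^-2·(≡6) mod 7; (4|7)=+1, (6|7)=-1; (−1)^{0·-2·3}·(+1)^-2·(-1)^0 = +1.
v=2: v_2(a)=-8, v_2(b)=0; units ≡ 7, 1 (mod 8); ε·ε+αω+βω = 1·0+-8·0+0·0 ≡ 0  ⇒  (a,b)_2 = +1.
v=13: a=13^2·(≡2), b=13^2·(≡6) mod 13; (2|13)=-1, (6|13)=-1; (−1)^{2·2·6}·(-1)^2·(-1)^2 = +1.
v=∞: -41 < 0 and -6063 < 0  ⇒  (a,b)_∞ = -1.
v=11: a=11^2·(≡4), b=11^0·(≡5) mod 11; (4|11)=+1, (5|11)=+1; (−1)^{2·0·5}·(+1)^0·(+1)^2 = +1.
v=43: a=43^0·(≡19), b=43^1·(≡6) mod 43; (19|43)=-1, (6|43)=+1; (−1)^{0·1·21}·(-1)^1·(+1)^0 = -1.
v=41: a=41^1·(≡1), b=41^0·(≡39) mod 41; (1|41)=+1, (39|41)=+1; (−1)^{1·0·20}·(+1)^0·(+1)^1 = +1.
v=47: a=47^0·(≡28), b=47^1·(≡27) mod 47; (28|47)=+1, (27|47)=+1; (−1)^{0·1·23}·(+1)^1·(+1)^0 = +1.
v=3: a=3^0·(≡1), b=3^1·(≡1) mod 3; (1|3)=+1, (1|3)=+1; (−1)^{0·1·1}·(+1)^1·(+1)^0 = +1.
|Ram(-41, -6063)| = 2, even; anisotropic at {43, ∞}.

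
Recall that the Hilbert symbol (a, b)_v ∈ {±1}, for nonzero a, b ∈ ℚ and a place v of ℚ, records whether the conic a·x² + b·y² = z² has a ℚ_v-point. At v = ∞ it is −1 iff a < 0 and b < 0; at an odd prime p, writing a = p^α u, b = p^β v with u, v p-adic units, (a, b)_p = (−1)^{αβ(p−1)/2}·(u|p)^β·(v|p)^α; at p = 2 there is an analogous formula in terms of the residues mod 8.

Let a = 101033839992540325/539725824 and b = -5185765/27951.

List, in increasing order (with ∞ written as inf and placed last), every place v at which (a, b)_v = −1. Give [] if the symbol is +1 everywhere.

(a, b) ≡ (13, -19635) mod (ℚ^×)²; places V = {2, 3, 5, 7, 11, 13, 17, 19, ∞}.
(a,b)_19: α=4, u≡15; β=2, v≡9 (mod 19); (15|19)=-1, (9|19)=+1; sign (−1)^0·-1^2·+1^4 = +1.
(a,b)_11: α=-4, u≡8; β=-3, v≡2 (mod 11); (8|11)=-1, (2|11)=-1; sign (−1)^0·-1^-3·-1^-4 = -1.
(a,b)_13: α=5, u≡10; β=2, v≡8 (mod 13); (10|13)=+1, (8|13)=-1; sign (−1)^0·+1^2·-1^5 = -1.
(a,b)_3: α=-2, u≡1; β=-1, v≡1 (mod 3); (1|3)=+1, (1|3)=+1; sign (−1)^0·+1^-1·+1^-2 = +1.
(a,b)_17: α=4, u≡1; β=1, v≡1 (mod 17); (1|17)=+1, (1|17)=+1; sign (−1)^0·+1^1·+1^4 = +1.
(a,b)_5: α=2, u≡2; β=1, v≡2 (mod 5); (2|5)=-1, (2|5)=-1; sign (−1)^0·-1^1·-1^2 = -1.
(a,b)_7: α=0, u≡3; β=-1, v≡1 (mod 7); (3|7)=-1, (1|7)=+1; sign (−1)^0·-1^-1·+1^0 = -1.
(a,b)_∞: sgn(13)=+, sgn(-19635)=−, so +1.
(a,b)_2: α=-12, β=0; u≡5, v≡5 (mod 8); ε(u)ε(v)=0·0, αω(v)=-12·1, βω(u)=0·1; sum ≡ 0  ⇒  +1.
(13, -19635 / ℚ) ramifies at {5, 7, 11, 13}: a division algebra.

[5, 7, 11, 13]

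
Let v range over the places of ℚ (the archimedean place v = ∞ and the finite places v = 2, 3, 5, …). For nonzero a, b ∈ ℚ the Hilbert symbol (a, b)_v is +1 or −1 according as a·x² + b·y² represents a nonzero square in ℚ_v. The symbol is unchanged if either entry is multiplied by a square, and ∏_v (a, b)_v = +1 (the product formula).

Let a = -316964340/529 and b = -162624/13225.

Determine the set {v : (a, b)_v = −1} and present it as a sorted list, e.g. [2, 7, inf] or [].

(a, b) ≡ (-165, -21) mod (ℚ^×)²; places V = {2, 3, 5, 7, 11, 23, ∞}.
(a,b)_23: α=-2, u≡17; β=-2, v≡16 (mod 23); (17|23)=-1, (16|23)=+1; sign (−1)^0·-1^-2·+1^-2 = +1.
(a,b)_7: α=2, u≡3; β=1, v≡4 (mod 7); (3|7)=-1, (4|7)=+1; sign (−1)^0·-1^1·+1^2 = -1.
(a,b)_2: α=2, β=6; u≡3, v≡3 (mod 8); ε(u)ε(v)=1·1, αω(v)=2·1, βω(u)=6·1; sum ≡ 1  ⇒  -1.
(a,b)_3: α=5, u≡2; β=1, v≡2 (mod 3); (2|3)=-1, (2|3)=-1; sign (−1)^1·-1^1·-1^5 = -1.
(a,b)_11: α=3, u≡10; β=2, v≡3 (mod 11); (10|11)=-1, (3|11)=+1; sign (−1)^0·-1^2·+1^3 = +1.
(a,b)_5: α=1, u≡3; β=-2, v≡4 (mod 5); (3|5)=-1, (4|5)=+1; sign (−1)^0·-1^-2·+1^1 = +1.
(a,b)_∞: sgn(-165)=−, sgn(-21)=−, so -1.
|Ram(-165, -21)| = 4, even; anisotropic at {2, 3, 7, ∞}.

[2, 3, 7, inf]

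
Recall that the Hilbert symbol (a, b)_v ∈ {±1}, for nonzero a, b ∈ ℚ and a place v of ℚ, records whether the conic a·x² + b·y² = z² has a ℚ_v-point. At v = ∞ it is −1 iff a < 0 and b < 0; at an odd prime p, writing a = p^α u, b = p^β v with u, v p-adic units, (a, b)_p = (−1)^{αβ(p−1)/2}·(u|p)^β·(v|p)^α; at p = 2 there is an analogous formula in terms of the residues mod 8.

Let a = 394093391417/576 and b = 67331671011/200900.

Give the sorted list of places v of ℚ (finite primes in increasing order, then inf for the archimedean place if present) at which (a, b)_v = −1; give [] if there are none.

[3, 11, 17, 19, 23, 41]

(a, b) ≡ (11269793, 902451) mod (ℚ^×)²; places V = {2, 3, 5, 7, 11, 17, 19, 23, 29, 37, 41, 53, ∞}.
(a,b)_41: α=1, u≡23; β=-1, v≡26 (mod 41); (23|41)=+1, (26|41)=-1; sign (−1)^0·+1^-1·-1^1 = -1.
(a,b)_17: α=3, u≡3; β=0, v≡14 (mod 17); (3|17)=-1, (14|17)=-1; sign (−1)^0·-1^0·-1^3 = -1.
(a,b)_23: α=1, u≡14; β=1, v≡11 (mod 23); (14|23)=-1, (11|23)=-1; sign (−1)^1·-1^1·-1^1 = -1.
(a,b)_7: α=0, u≡6; β=-2, v≡2 (mod 7); (6|7)=-1, (2|7)=+1; sign (−1)^0·-1^-2·+1^0 = +1.
(a,b)_5: α=0, u≡2; β=-2, v≡1 (mod 5); (2|5)=-1, (1|5)=+1; sign (−1)^0·-1^-2·+1^0 = +1.
(a,b)_11: α=2, u≡8; β=3, v≡9 (mod 11); (8|11)=-1, (9|11)=+1; sign (−1)^0·-1^3·+1^2 = -1.
(a,b)_29: α=0, u≡20; β=1, v≡17 (mod 29); (20|29)=+1, (17|29)=-1; sign (−1)^0·+1^1·-1^0 = +1.
(a,b)_53: α=0, u≡20; β=2, v≡19 (mod 53); (20|53)=-1, (19|53)=-1; sign (−1)^0·-1^2·-1^0 = +1.
(a,b)_2: α=-6, β=-2; u≡1, v≡3 (mod 8); ε(u)ε(v)=0·1, αω(v)=-6·1, βω(u)=-2·0; sum ≡ 0  ⇒  +1.
(a,b)_19: α=1, u≡17; β=0, v≡8 (mod 19); (17|19)=+1, (8|19)=-1; sign (−1)^0·+1^0·-1^1 = -1.
(a,b)_37: α=1, u≡8; β=0, v≡3 (mod 37); (8|37)=-1, (3|37)=+1; sign (−1)^0·-1^0·+1^1 = +1.
(a,b)_3: α=-2, u≡2; β=3, v≡1 (mod 3); (2|3)=-1, (1|3)=+1; sign (−1)^0·-1^3·+1^-2 = -1.
(a,b)_∞: sgn(11269793)=+, sgn(902451)=+, so +1.
Ram(11269793, 902451) = {3, 11, 17, 19, 23, 41}; no ℚ_3-point on the conic.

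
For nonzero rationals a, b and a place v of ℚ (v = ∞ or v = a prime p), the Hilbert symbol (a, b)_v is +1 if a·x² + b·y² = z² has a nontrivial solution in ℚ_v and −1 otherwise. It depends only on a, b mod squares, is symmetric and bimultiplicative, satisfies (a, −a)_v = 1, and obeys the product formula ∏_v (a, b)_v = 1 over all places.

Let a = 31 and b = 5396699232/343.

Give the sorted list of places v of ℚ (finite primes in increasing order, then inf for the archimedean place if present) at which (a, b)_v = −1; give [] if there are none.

[7, 17, 31, 37]

Mod squares: a ≡ 31, b ≡ 272986. Check v ∈ {∞, 2, 3, 7, 17, 31, 37}.
v=17: a=17^0·(≡14), b=17^1·(≡10) mod 17; (14|17)=-1, (10|17)=-1; (−1)^{0·1·8}·(-1)^1·(-1)^0 = -1.
v=7: a=7^0·(≡3), b=7^-3·(≡1) mod 7; (3|7)=-1, (1|7)=+1; (−1)^{0·-3·3}·(-1)^-3·(+1)^0 = -1.
v=3: a=3^0·(≡1), b=3^2·(≡1) mod 3; (1|3)=+1, (1|3)=+1; (−1)^{0·2·1}·(+1)^2·(+1)^0 = +1.
v=2: v_2(a)=0, v_2(b)=5; units ≡ 7, 5 (mod 8); ε·ε+αω+βω = 1·0+0·1+5·0 ≡ 0  ⇒  (a,b)_2 = +1.
v=∞: 31 > 0 and 272986 > 0  ⇒  (a,b)_∞ = +1.
v=31: a=31^1·(≡1), b=31^3·(≡25) mod 31; (1|31)=+1, (25|31)=+1; (−1)^{1·3·15}·(+1)^3·(+1)^1 = -1.
v=37: a=37^0·(≡31), b=37^1·(≡22) mod 37; (31|37)=-1, (22|37)=-1; (−1)^{0·1·18}·(-1)^1·(-1)^0 = -1.
(31, 272986 / ℚ) ramifies at {7, 17, 31, 37}: a division algebra.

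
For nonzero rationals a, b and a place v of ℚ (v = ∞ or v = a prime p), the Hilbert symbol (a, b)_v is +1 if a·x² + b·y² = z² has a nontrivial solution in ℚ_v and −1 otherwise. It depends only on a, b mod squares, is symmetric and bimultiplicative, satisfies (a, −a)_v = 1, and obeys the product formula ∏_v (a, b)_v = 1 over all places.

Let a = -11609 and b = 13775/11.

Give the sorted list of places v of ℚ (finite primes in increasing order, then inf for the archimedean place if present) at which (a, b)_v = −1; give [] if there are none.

Mod squares: a ≡ -11609, b ≡ 6061. Check v ∈ {∞, 2, 5, 11, 13, 19, 29, 47}.
v=11: a=11^0·(≡7), b=11^-1·(≡3) mod 11; (7|11)=-1, (3|11)=+1; (−1)^{0·-1·5}·(-1)^-1·(+1)^0 = -1.
v=47: a=47^1·(≡35), b=47^0·(≡26) mod 47; (35|47)=-1, (26|47)=-1; (−1)^{1·0·23}·(-1)^0·(-1)^1 = -1.
v=∞: -11609 < 0 and 6061 > 0  ⇒  (a,b)_∞ = +1.
v=19: a=19^1·(≡16), b=19^1·(≡2) mod 19; (16|19)=+1, (2|19)=-1; (−1)^{1·1·9}·(+1)^1·(-1)^1 = +1.
v=5: a=5^0·(≡1), b=5^2·(≡1) mod 5; (1|5)=+1, (1|5)=+1; (−1)^{0·2·2}·(+1)^2·(+1)^0 = +1.
v=2: v_2(a)=0, v_2(b)=0; units ≡ 7, 5 (mod 8); ε·ε+αω+βω = 1·0+0·1+0·0 ≡ 0  ⇒  (a,b)_2 = +1.
v=13: a=13^1·(≡4), b=13^0·(≡9) mod 13; (4|13)=+1, (9|13)=+1; (−1)^{1·0·6}·(+1)^0·(+1)^1 = +1.
v=29: a=29^0·(≡20), b=29^1·(≡1) mod 29; (20|29)=+1, (1|29)=+1; (−1)^{0·1·14}·(+1)^1·(+1)^0 = +1.
|Ram(-11609, 6061)| = 2, even; anisotropic at {11, 47}.

[11, 47]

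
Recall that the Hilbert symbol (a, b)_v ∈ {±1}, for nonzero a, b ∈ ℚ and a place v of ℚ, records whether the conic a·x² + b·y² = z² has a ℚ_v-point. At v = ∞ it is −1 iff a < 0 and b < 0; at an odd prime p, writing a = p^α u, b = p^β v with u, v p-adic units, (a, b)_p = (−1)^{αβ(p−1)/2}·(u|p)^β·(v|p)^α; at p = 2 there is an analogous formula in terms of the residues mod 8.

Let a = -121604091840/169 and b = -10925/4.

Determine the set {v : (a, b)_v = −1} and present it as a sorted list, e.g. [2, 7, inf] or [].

[5, inf]

(a, b) ≡ (-11935, -437) mod (ℚ^×)²; places V = {2, 3, 5, 7, 11, 13, 19, 23, 31, ∞}.
(a,b)_2: α=6, β=-2; u≡1, v≡3 (mod 8); ε(u)ε(v)=0·1, αω(v)=6·1, βω(u)=-2·0; sum ≡ 0  ⇒  +1.
(a,b)_23: α=0, u≡12; β=1, v≡2 (mod 23); (12|23)=+1, (2|23)=+1; sign (−1)^0·+1^1·+1^0 = +1.
(a,b)_11: α=1, u≡4; β=0, v≡5 (mod 11); (4|11)=+1, (5|11)=+1; sign (−1)^0·+1^0·+1^1 = +1.
(a,b)_5: α=1, u≡3; β=2, v≡2 (mod 5); (3|5)=-1, (2|5)=-1; sign (−1)^0·-1^2·-1^1 = -1.
(a,b)_3: α=2, u≡2; β=0, v≡1 (mod 3); (2|3)=-1, (1|3)=+1; sign (−1)^0·-1^0·+1^2 = +1.
(a,b)_19: α=2, u≡4; β=1, v≡13 (mod 19); (4|19)=+1, (13|19)=-1; sign (−1)^0·+1^1·-1^2 = +1.
(a,b)_13: α=-2, u≡3; β=0, v≡2 (mod 13); (3|13)=+1, (2|13)=-1; sign (−1)^0·+1^0·-1^-2 = +1.
(a,b)_31: α=1, u≡19; β=0, v≡20 (mod 31); (19|31)=+1, (20|31)=+1; sign (−1)^0·+1^0·+1^1 = +1.
(a,b)_7: α=3, u≡3; β=0, v≡4 (mod 7); (3|7)=-1, (4|7)=+1; sign (−1)^0·-1^0·+1^3 = +1.
(a,b)_∞: sgn(-11935)=−, sgn(-437)=−, so -1.
|Ram(-11935, -437)| = 2, even; anisotropic at {5, ∞}.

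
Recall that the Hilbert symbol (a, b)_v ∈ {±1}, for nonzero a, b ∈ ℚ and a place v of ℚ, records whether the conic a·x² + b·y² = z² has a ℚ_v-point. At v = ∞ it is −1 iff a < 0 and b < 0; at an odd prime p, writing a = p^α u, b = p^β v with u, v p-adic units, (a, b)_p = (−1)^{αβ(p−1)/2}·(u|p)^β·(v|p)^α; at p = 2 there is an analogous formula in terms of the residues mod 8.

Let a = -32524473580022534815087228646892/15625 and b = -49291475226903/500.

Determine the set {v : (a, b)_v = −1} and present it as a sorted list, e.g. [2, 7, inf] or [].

(a, b) ≡ (-196707, -533715) mod (ℚ^×)²; places V = {2, 3, 5, 7, 13, 17, 19, 23, 29, ∞}.
(a,b)_29: α=5, u≡14; β=2, v≡4 (mod 29); (14|29)=-1, (4|29)=+1; sign (−1)^0·-1^2·+1^5 = +1.
(a,b)_5: α=-6, u≡3; β=-3, v≡3 (mod 5); (3|5)=-1, (3|5)=-1; sign (−1)^0·-1^-3·-1^-6 = -1.
(a,b)_∞: sgn(-196707)=−, sgn(-533715)=−, so -1.
(a,b)_7: α=3, u≡2; β=1, v≡6 (mod 7); (2|7)=+1, (6|7)=-1; sign (−1)^1·+1^1·-1^3 = +1.
(a,b)_17: α=3, u≡6; β=1, v≡4 (mod 17); (6|17)=-1, (4|17)=+1; sign (−1)^0·-1^1·+1^3 = -1.
(a,b)_19: α=5, u≡12; β=2, v≡15 (mod 19); (12|19)=-1, (15|19)=-1; sign (−1)^0·-1^2·-1^5 = -1.
(a,b)_23: α=0, u≡6; β=1, v≡9 (mod 23); (6|23)=+1, (9|23)=+1; sign (−1)^0·+1^1·+1^0 = +1.
(a,b)_13: α=6, u≡4; β=3, v≡12 (mod 13); (4|13)=+1, (12|13)=+1; sign (−1)^0·+1^3·+1^6 = +1.
(a,b)_3: α=9, u≡2; β=3, v≡1 (mod 3); (2|3)=-1, (1|3)=+1; sign (−1)^1·-1^3·+1^9 = +1.
(a,b)_2: α=2, β=-2; u≡5, v≡5 (mod 8); ε(u)ε(v)=0·0, αω(v)=2·1, βω(u)=-2·1; sum ≡ 0  ⇒  +1.
Ram(-196707, -533715) = {5, 17, 19, ∞}; no ℚ_5-point on the conic.

[5, 17, 19, inf]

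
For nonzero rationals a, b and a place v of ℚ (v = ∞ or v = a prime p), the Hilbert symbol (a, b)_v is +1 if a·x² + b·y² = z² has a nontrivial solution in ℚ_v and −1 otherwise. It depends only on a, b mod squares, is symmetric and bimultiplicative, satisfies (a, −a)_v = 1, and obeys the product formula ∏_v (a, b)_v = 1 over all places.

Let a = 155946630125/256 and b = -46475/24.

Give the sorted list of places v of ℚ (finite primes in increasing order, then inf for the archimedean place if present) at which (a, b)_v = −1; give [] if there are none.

[2, 3]

(a, b) ≡ (5, -66) mod (ℚ^×)²; places V = {2, 3, 5, 11, 13, 19, ∞}.
(a,b)_3: α=0, u≡2; β=-1, v≡2 (mod 3); (2|3)=-1, (2|3)=-1; sign (−1)^0·-1^-1·-1^0 = -1.
(a,b)_2: α=-8, β=-3; u≡5, v≡7 (mod 8); ε(u)ε(v)=0·1, αω(v)=-8·0, βω(u)=-3·1; sum ≡ 1  ⇒  -1.
(a,b)_11: α=2, u≡5; β=1, v≡5 (mod 11); (5|11)=+1, (5|11)=+1; sign (−1)^0·+1^1·+1^2 = +1.
(a,b)_13: α=4, u≡11; β=2, v≡1 (mod 13); (11|13)=-1, (1|13)=+1; sign (−1)^0·-1^2·+1^4 = +1.
(a,b)_5: α=3, u≡1; β=2, v≡4 (mod 5); (1|5)=+1, (4|5)=+1; sign (−1)^0·+1^2·+1^3 = +1.
(a,b)_19: α=2, u≡11; β=0, v≡15 (mod 19); (11|19)=+1, (15|19)=-1; sign (−1)^0·+1^0·-1^2 = +1.
(a,b)_∞: sgn(5)=+, sgn(-66)=−, so +1.
|Ram(5, -66)| = 2, even; anisotropic at {2, 3}.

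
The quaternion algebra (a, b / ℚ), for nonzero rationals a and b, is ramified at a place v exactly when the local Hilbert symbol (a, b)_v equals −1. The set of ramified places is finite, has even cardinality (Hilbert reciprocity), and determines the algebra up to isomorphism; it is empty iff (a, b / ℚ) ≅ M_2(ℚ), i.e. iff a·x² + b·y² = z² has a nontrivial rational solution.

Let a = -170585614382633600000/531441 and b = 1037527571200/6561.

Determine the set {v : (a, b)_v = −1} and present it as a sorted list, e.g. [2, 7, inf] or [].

(a, b) ≡ (-2465, 667) mod (ℚ^×)²; places V = {2, 3, 5, 17, 23, 29, ∞}.
(a,b)_29: α=5, u≡19; β=3, v≡13 (mod 29); (19|29)=-1, (13|29)=+1; sign (−1)^0·-1^3·+1^5 = -1.
(a,b)_∞: sgn(-2465)=−, sgn(667)=+, so +1.
(a,b)_2: α=10, β=8; u≡7, v≡3 (mod 8); ε(u)ε(v)=1·1, αω(v)=10·1, βω(u)=8·0; sum ≡ 1  ⇒  -1.
(a,b)_3: α=-12, u≡1; β=-8, v≡1 (mod 3); (1|3)=+1, (1|3)=+1; sign (−1)^0·+1^-8·+1^-12 = +1.
(a,b)_23: α=2, u≡14; β=1, v≡2 (mod 23); (14|23)=-1, (2|23)=+1; sign (−1)^0·-1^1·+1^2 = -1.
(a,b)_5: α=5, u≡3; β=2, v≡3 (mod 5); (3|5)=-1, (3|5)=-1; sign (−1)^0·-1^2·-1^5 = -1.
(a,b)_17: α=3, u≡1; β=2, v≡16 (mod 17); (1|17)=+1, (16|17)=+1; sign (−1)^0·+1^2·+1^3 = +1.
Ram(-2465, 667) = {2, 5, 23, 29}; no ℚ_2-point on the conic.

[2, 5, 23, 29]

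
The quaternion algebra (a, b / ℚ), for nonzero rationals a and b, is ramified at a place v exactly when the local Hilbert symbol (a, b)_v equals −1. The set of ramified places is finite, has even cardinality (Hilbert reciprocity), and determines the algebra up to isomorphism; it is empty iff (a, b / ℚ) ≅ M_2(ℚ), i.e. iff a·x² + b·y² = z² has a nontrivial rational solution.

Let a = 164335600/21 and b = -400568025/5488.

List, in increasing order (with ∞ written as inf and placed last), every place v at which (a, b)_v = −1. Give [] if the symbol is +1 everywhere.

[7, 11]

Mod squares: a ≡ 51051, b ≡ -3927. Check v ∈ {∞, 2, 3, 5, 7, 11, 13, 17}.
v=2: v_2(a)=4, v_2(b)=-4; units ≡ 3, 1 (mod 8); ε·ε+αω+βω = 1·0+4·0+-4·1 ≡ 0  ⇒  (a,b)_2 = +1.
v=∞: 51051 > 0 and -3927 < 0  ⇒  (a,b)_∞ = +1.
v=13: a=13^3·(≡3), b=13^4·(≡1) mod 13; (3|13)=+1, (1|13)=+1; (−1)^{3·4·6}·(+1)^4·(+1)^3 = +1.
v=11: a=11^1·(≡6), b=11^1·(≡6) mod 11; (6|11)=-1, (6|11)=-1; (−1)^{1·1·5}·(-1)^1·(-1)^1 = -1.
v=17: a=17^1·(≡14), b=17^1·(≡3) mod 17; (14|17)=-1, (3|17)=-1; (−1)^{1·1·8}·(-1)^1·(-1)^1 = +1.
v=7: a=7^-1·(≡3), b=7^-3·(≡5) mod 7; (3|7)=-1, (5|7)=-1; (−1)^{-1·-3·3}·(-1)^-3·(-1)^-1 = -1.
v=3: a=3^-1·(≡1), b=3^1·(≡2) mod 3; (1|3)=+1, (2|3)=-1; (−1)^{-1·1·1}·(+1)^1·(-1)^-1 = +1.
v=5: a=5^2·(≡4), b=5^2·(≡3) mod 5; (4|5)=+1, (3|5)=-1; (−1)^{2·2·2}·(+1)^2·(-1)^2 = +1.
|Ram(51051, -3927)| = 2, even; anisotropic at {7, 11}.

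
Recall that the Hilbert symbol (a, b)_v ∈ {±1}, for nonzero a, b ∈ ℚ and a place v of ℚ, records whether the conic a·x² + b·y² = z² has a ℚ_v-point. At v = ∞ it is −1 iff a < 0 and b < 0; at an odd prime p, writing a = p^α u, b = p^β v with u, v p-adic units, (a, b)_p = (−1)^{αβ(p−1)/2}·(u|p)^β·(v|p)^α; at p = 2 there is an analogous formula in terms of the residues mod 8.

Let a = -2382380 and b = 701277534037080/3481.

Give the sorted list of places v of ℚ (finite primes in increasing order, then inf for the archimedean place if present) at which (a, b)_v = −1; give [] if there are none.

Mod squares: a ≡ -12155, b ≡ 70. Check v ∈ {∞, 2, 3, 5, 7, 11, 13, 17, 31, 59}.
v=3: a=3^0·(≡1), b=3^2·(≡1) mod 3; (1|3)=+1, (1|3)=+1; (−1)^{0·2·1}·(+1)^2·(+1)^0 = +1.
v=7: a=7^2·(≡2), b=7^3·(≡5) mod 7; (2|7)=+1, (5|7)=-1; (−1)^{2·3·3}·(+1)^3·(-1)^2 = +1.
v=17: a=17^1·(≡8), b=17^2·(≡15) mod 17; (8|17)=+1, (15|17)=+1; (−1)^{1·2·8}·(+1)^2·(+1)^1 = +1.
v=59: a=59^0·(≡40), b=59^-2·(≡33) mod 59; (40|59)=-1, (33|59)=-1; (−1)^{0·-2·29}·(-1)^-2·(-1)^0 = +1.
v=31: a=31^0·(≡1), b=31^2·(≡4) mod 31; (1|31)=+1, (4|31)=+1; (−1)^{0·2·15}·(+1)^2·(+1)^0 = +1.
v=2: v_2(a)=2, v_2(b)=3; units ≡ 5, 3 (mod 8); ε·ε+αω+βω = 0·1+2·1+3·1 ≡ 1  ⇒  (a,b)_2 = -1.
v=5: a=5^1·(≡4), b=5^1·(≡1) mod 5; (4|5)=+1, (1|5)=+1; (−1)^{1·1·2}·(+1)^1·(+1)^1 = +1.
v=11: a=11^1·(≡10), b=11^2·(≡4) mod 11; (10|11)=-1, (4|11)=+1; (−1)^{1·2·5}·(-1)^2·(+1)^1 = +1.
v=∞: -12155 < 0 and 70 > 0  ⇒  (a,b)_∞ = +1.
v=13: a=13^1·(≡1), b=13^2·(≡11) mod 13; (1|13)=+1, (11|13)=-1; (−1)^{1·2·6}·(+1)^2·(-1)^1 = -1.
(-12155, 70 / ℚ) ramifies at {2, 13}: a division algebra.

[2, 13]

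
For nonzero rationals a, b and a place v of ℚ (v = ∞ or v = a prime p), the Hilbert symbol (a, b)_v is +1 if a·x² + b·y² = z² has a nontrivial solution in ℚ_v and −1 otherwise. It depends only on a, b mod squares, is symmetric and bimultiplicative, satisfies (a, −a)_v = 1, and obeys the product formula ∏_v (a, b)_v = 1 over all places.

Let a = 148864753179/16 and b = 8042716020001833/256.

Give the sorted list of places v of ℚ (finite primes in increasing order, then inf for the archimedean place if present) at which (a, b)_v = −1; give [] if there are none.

[3, 23]

(a, b) ≡ (51, 34017) mod (ℚ^×)²; places V = {2, 3, 17, 23, 29, ∞}.
(a,b)_17: α=1, u≡14; β=1, v≡3 (mod 17); (14|17)=-1, (3|17)=-1; sign (−1)^0·-1^1·-1^1 = +1.
(a,b)_29: α=2, u≡13; β=3, v≡22 (mod 29); (13|29)=+1, (22|29)=+1; sign (−1)^0·+1^3·+1^2 = +1.
(a,b)_∞: sgn(51)=+, sgn(34017)=+, so +1.
(a,b)_2: α=-4, β=-8; u≡3, v≡1 (mod 8); ε(u)ε(v)=1·0, αω(v)=-4·0, βω(u)=-8·1; sum ≡ 0  ⇒  +1.
(a,b)_3: α=9, u≡2; β=13, v≡2 (mod 3); (2|3)=-1, (2|3)=-1; sign (−1)^1·-1^13·-1^9 = -1.
(a,b)_23: α=2, u≡10; β=3, v≡22 (mod 23); (10|23)=-1, (22|23)=-1; sign (−1)^0·-1^3·-1^2 = -1.
|Ram(51, 34017)| = 2, even; anisotropic at {3, 23}.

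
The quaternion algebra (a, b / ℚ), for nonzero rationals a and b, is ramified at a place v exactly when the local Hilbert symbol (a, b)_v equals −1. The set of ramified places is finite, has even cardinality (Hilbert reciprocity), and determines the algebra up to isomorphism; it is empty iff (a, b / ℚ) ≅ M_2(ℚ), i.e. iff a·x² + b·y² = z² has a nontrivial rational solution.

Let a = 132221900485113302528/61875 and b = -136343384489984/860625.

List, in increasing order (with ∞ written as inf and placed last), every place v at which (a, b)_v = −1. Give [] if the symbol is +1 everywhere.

(a, b) ≡ (3078561178, -2819467) mod (ℚ^×)²; places V = {2, 3, 5, 7, 11, 17, 19, 23, 29, 41, 43, ∞}.
(a,b)_∞: sgn(3078561178)=+, sgn(-2819467)=−, so +1.
(a,b)_43: α=1, u≡37; β=1, v≡14 (mod 43); (37|43)=-1, (14|43)=+1; sign (−1)^1·-1^1·+1^1 = +1.
(a,b)_7: α=3, u≡2; β=3, v≡3 (mod 7); (2|7)=+1, (3|7)=-1; sign (−1)^1·+1^3·-1^3 = +1.
(a,b)_2: α=9, β=24; u≡5, v≡5 (mod 8); ε(u)ε(v)=0·0, αω(v)=9·1, βω(u)=24·1; sum ≡ 1  ⇒  -1.
(a,b)_19: α=4, u≡8; β=1, v≡11 (mod 19); (8|19)=-1, (11|19)=+1; sign (−1)^0·-1^1·+1^4 = -1.
(a,b)_41: α=1, u≡20; β=0, v≡5 (mod 41); (20|41)=+1, (5|41)=+1; sign (−1)^0·+1^0·+1^1 = +1.
(a,b)_11: α=-1, u≡4; β=0, v≡3 (mod 11); (4|11)=+1, (3|11)=+1; sign (−1)^0·+1^0·+1^-1 = +1.
(a,b)_29: α=1, u≡3; β=1, v≡10 (mod 29); (3|29)=-1, (10|29)=-1; sign (−1)^0·-1^1·-1^1 = +1.
(a,b)_17: α=3, u≡10; β=-1, v≡2 (mod 17); (10|17)=-1, (2|17)=+1; sign (−1)^0·-1^-1·+1^3 = -1.
(a,b)_3: α=-2, u≡1; β=-4, v≡2 (mod 3); (1|3)=+1, (2|3)=-1; sign (−1)^0·+1^-4·-1^-2 = +1.
(a,b)_23: α=1, u≡13; β=0, v≡21 (mod 23); (13|23)=+1, (21|23)=-1; sign (−1)^0·+1^0·-1^1 = -1.
(a,b)_5: α=-4, u≡2; β=-4, v≡3 (mod 5); (2|5)=-1, (3|5)=-1; sign (−1)^0·-1^-4·-1^-4 = +1.
|Ram(3078561178, -2819467)| = 4, even; anisotropic at {2, 17, 19, 23}.

[2, 17, 19, 23]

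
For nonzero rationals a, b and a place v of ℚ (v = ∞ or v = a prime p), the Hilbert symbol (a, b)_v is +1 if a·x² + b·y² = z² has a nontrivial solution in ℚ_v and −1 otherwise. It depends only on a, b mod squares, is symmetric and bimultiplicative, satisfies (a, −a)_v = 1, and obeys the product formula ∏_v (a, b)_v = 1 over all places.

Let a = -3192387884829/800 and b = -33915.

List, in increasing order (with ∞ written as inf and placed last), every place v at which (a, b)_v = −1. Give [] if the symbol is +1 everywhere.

[2, 5, 13, 17, 19, inf]

(a, b) ≡ (-1482, -33915) mod (ℚ^×)²; places V = {2, 3, 5, 7, 11, 13, 17, 19, ∞}.
(a,b)_17: α=2, u≡11; β=1, v≡11 (mod 17); (11|17)=-1, (11|17)=-1; sign (−1)^0·-1^1·-1^2 = -1.
(a,b)_3: α=7, u≡1; β=1, v≡2 (mod 3); (1|3)=+1, (2|3)=-1; sign (−1)^1·+1^1·-1^7 = +1.
(a,b)_5: α=-2, u≡3; β=1, v≡2 (mod 5); (3|5)=-1, (2|5)=-1; sign (−1)^0·-1^1·-1^-2 = -1.
(a,b)_19: α=1, u≡6; β=1, v≡1 (mod 19); (6|19)=+1, (1|19)=+1; sign (−1)^1·+1^1·+1^1 = -1.
(a,b)_13: α=3, u≡10; β=0, v≡2 (mod 13); (10|13)=+1, (2|13)=-1; sign (−1)^0·+1^0·-1^3 = -1.
(a,b)_∞: sgn(-1482)=−, sgn(-33915)=−, so -1.
(a,b)_2: α=-5, β=0; u≡3, v≡5 (mod 8); ε(u)ε(v)=1·0, αω(v)=-5·1, βω(u)=0·1; sum ≡ 1  ⇒  -1.
(a,b)_7: α=0, u≡2; β=1, v≡6 (mod 7); (2|7)=+1, (6|7)=-1; sign (−1)^0·+1^1·-1^0 = +1.
(a,b)_11: α=2, u≡4; β=0, v≡9 (mod 11); (4|11)=+1, (9|11)=+1; sign (−1)^0·+1^0·+1^2 = +1.
|Ram(-1482, -33915)| = 6, even; anisotropic at {2, 5, 13, 17, 19, ∞}.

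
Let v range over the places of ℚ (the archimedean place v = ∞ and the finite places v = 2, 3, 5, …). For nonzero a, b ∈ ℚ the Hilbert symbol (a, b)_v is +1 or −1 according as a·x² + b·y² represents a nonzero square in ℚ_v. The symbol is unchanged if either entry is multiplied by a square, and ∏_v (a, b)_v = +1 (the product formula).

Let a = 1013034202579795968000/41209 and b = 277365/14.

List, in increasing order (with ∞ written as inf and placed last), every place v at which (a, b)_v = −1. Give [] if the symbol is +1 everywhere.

[2, 3, 5, 11]

Mod squares: a ≡ 1430, b ≡ 2310. Check v ∈ {∞, 2, 3, 5, 7, 11, 13, 29, 41}.
v=2: v_2(a)=19, v_2(b)=-1; units ≡ 3, 3 (mod 8); ε·ε+αω+βω = 1·1+19·1+-1·1 ≡ 1  ⇒  (a,b)_2 = -1.
v=13: a=13^1·(≡8), b=13^0·(≡10) mod 13; (8|13)=-1, (10|13)=+1; (−1)^{1·0·6}·(-1)^0·(+1)^1 = +1.
v=7: a=7^-2·(≡2), b=7^-1·(≡2) mod 7; (2|7)=+1, (2|7)=+1; (−1)^{-2·-1·3}·(+1)^-1·(+1)^-2 = +1.
v=41: a=41^2·(≡10), b=41^2·(≡3) mod 41; (10|41)=+1, (3|41)=-1; (−1)^{2·2·20}·(+1)^2·(-1)^2 = +1.
v=∞: 1430 > 0 and 2310 > 0  ⇒  (a,b)_∞ = +1.
v=5: a=5^3·(≡1), b=5^1·(≡2) mod 5; (1|5)=+1, (2|5)=-1; (−1)^{3·1·2}·(+1)^1·(-1)^3 = -1.
v=3: a=3^12·(≡2), b=3^1·(≡2) mod 3; (2|3)=-1, (2|3)=-1; (−1)^{12·1·1}·(-1)^1·(-1)^12 = -1.
v=29: a=29^-2·(≡16), b=29^0·(≡11) mod 29; (16|29)=+1, (11|29)=-1; (−1)^{-2·0·14}·(+1)^0·(-1)^-2 = +1.
v=11: a=11^3·(≡9), b=11^1·(≡1) mod 11; (9|11)=+1, (1|11)=+1; (−1)^{3·1·5}·(+1)^1·(+1)^3 = -1.
Ram(1430, 2310) = {2, 3, 5, 11}; no ℚ_2-point on the conic.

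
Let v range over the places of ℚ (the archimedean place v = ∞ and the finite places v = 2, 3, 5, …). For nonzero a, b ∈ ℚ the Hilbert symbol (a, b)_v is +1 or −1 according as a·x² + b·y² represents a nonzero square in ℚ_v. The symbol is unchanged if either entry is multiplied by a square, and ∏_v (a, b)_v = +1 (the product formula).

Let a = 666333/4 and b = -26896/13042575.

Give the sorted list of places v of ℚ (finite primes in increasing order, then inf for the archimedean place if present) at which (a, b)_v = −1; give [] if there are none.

Mod squares: a ≡ 74037, b ≡ -7. Check v ∈ {∞, 2, 3, 5, 7, 13, 23, 29, 37, 41}.
v=5: a=5^0·(≡2), b=5^-2·(≡3) mod 5; (2|5)=-1, (3|5)=-1; (−1)^{0·-2·2}·(-1)^-2·(-1)^0 = +1.
v=29: a=29^1·(≡24), b=29^0·(≡13) mod 29; (24|29)=+1, (13|29)=+1; (−1)^{1·0·14}·(+1)^0·(+1)^1 = +1.
v=13: a=13^0·(≡11), b=13^-2·(≡2) mod 13; (11|13)=-1, (2|13)=-1; (−1)^{0·-2·6}·(-1)^-2·(-1)^0 = +1.
v=37: a=37^1·(≡16), b=37^0·(≡3) mod 37; (16|37)=+1, (3|37)=+1; (−1)^{1·0·18}·(+1)^0·(+1)^1 = +1.
v=41: a=41^0·(≡31), b=41^2·(≡13) mod 41; (31|41)=+1, (13|41)=-1; (−1)^{0·2·20}·(+1)^2·(-1)^0 = +1.
v=2: v_2(a)=-2, v_2(b)=4; units ≡ 5, 1 (mod 8); ε·ε+αω+βω = 0·0+-2·0+4·1 ≡ 0  ⇒  (a,b)_2 = +1.
v=∞: 74037 > 0 and -7 < 0  ⇒  (a,b)_∞ = +1.
v=7: a=7^0·(≡6), b=7^-3·(≡5) mod 7; (6|7)=-1, (5|7)=-1; (−1)^{0·-3·3}·(-1)^-3·(-1)^0 = -1.
v=23: a=23^1·(≡15), b=23^0·(≡18) mod 23; (15|23)=-1, (18|23)=+1; (−1)^{1·0·11}·(-1)^0·(+1)^1 = +1.
v=3: a=3^3·(≡1), b=3^-2·(≡2) mod 3; (1|3)=+1, (2|3)=-1; (−1)^{3·-2·1}·(+1)^-2·(-1)^3 = -1.
(74037, -7 / ℚ) ramifies at {3, 7}: a division algebra.

[3, 7]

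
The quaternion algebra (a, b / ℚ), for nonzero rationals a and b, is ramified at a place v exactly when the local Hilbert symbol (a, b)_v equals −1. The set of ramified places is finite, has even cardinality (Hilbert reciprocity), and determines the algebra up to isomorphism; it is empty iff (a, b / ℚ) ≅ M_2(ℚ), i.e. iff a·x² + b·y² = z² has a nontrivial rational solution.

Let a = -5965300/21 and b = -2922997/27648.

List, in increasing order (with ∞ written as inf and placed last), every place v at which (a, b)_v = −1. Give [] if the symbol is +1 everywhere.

Mod squares: a ≡ -10353, b ≡ -1479. Check v ∈ {∞, 2, 3, 5, 7, 11, 17, 29}.
v=2: v_2(a)=2, v_2(b)=-10; units ≡ 7, 1 (mod 8); ε·ε+αω+βω = 1·0+2·0+-10·0 ≡ 0  ⇒  (a,b)_2 = +1.
v=5: a=5^2·(≡3), b=5^0·(≡1) mod 5; (3|5)=-1, (1|5)=+1; (−1)^{2·0·2}·(-1)^0·(+1)^2 = +1.
v=∞: -10353 < 0 and -1479 < 0  ⇒  (a,b)_∞ = -1.
v=17: a=17^1·(≡12), b=17^1·(≡8) mod 17; (12|17)=-1, (8|17)=+1; (−1)^{1·1·8}·(-1)^1·(+1)^1 = -1.
v=7: a=7^-1·(≡3), b=7^2·(≡3) mod 7; (3|7)=-1, (3|7)=-1; (−1)^{-1·2·3}·(-1)^2·(-1)^-1 = -1.
v=11: a=11^2·(≡9), b=11^2·(≡2) mod 11; (9|11)=+1, (2|11)=-1; (−1)^{2·2·5}·(+1)^2·(-1)^2 = +1.
v=29: a=29^1·(≡4), b=29^1·(≡1) mod 29; (4|29)=+1, (1|29)=+1; (−1)^{1·1·14}·(+1)^1·(+1)^1 = +1.
v=3: a=3^-1·(≡2), b=3^-3·(≡2) mod 3; (2|3)=-1, (2|3)=-1; (−1)^{-1·-3·1}·(-1)^-3·(-1)^-1 = -1.
Ram(-10353, -1479) = {3, 7, 17, ∞}; no ℚ_3-point on the conic.

[3, 7, 17, inf]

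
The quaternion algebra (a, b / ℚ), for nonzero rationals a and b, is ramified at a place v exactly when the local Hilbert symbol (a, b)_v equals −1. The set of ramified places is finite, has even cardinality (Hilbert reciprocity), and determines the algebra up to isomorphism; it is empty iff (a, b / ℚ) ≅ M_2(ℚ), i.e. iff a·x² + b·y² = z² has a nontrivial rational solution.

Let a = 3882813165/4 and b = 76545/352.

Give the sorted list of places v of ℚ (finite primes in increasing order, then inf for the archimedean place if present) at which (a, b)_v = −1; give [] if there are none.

[2, 11]

(a, b) ≡ (165, 2310) mod (ℚ^×)²; places V = {2, 3, 5, 7, 11, ∞}.
(a,b)_3: α=5, u≡1; β=7, v≡2 (mod 3); (1|3)=+1, (2|3)=-1; sign (−1)^1·+1^7·-1^5 = +1.
(a,b)_7: α=4, u≡1; β=1, v≡4 (mod 7); (1|7)=+1, (4|7)=+1; sign (−1)^0·+1^1·+1^4 = +1.
(a,b)_2: α=-2, β=-5; u≡5, v≡3 (mod 8); ε(u)ε(v)=0·1, αω(v)=-2·1, βω(u)=-5·1; sum ≡ 1  ⇒  -1.
(a,b)_∞: sgn(165)=+, sgn(2310)=+, so +1.
(a,b)_5: α=1, u≡2; β=1, v≡2 (mod 5); (2|5)=-1, (2|5)=-1; sign (−1)^0·-1^1·-1^1 = +1.
(a,b)_11: α=3, u≡1; β=-1, v≡4 (mod 11); (1|11)=+1, (4|11)=+1; sign (−1)^1·+1^-1·+1^3 = -1.
|Ram(165, 2310)| = 2, even; anisotropic at {2, 11}.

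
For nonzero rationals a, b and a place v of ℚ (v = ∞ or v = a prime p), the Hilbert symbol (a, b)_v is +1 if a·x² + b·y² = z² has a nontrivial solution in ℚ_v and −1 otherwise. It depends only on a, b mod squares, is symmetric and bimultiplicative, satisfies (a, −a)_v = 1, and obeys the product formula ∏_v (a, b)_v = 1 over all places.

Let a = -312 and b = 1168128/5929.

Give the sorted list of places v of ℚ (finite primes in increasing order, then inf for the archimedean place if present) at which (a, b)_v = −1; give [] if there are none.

[2, 3]

(a, b) ≡ (-78, 3) mod (ℚ^×)²; places V = {2, 3, 7, 11, 13, ∞}.
(a,b)_11: α=0, u≡7; β=-2, v≡1 (mod 11); (7|11)=-1, (1|11)=+1; sign (−1)^0·-1^-2·+1^0 = +1.
(a,b)_13: α=1, u≡2; β=2, v≡9 (mod 13); (2|13)=-1, (9|13)=+1; sign (−1)^0·-1^2·+1^1 = +1.
(a,b)_7: α=0, u≡3; β=-2, v≡5 (mod 7); (3|7)=-1, (5|7)=-1; sign (−1)^0·-1^-2·-1^0 = +1.
(a,b)_2: α=3, β=8; u≡1, v≡3 (mod 8); ε(u)ε(v)=0·1, αω(v)=3·1, βω(u)=8·0; sum ≡ 1  ⇒  -1.
(a,b)_3: α=1, u≡1; β=3, v≡1 (mod 3); (1|3)=+1, (1|3)=+1; sign (−1)^1·+1^3·+1^1 = -1.
(a,b)_∞: sgn(-78)=−, sgn(3)=+, so +1.
(-78, 3 / ℚ) ramifies at {2, 3}: a division algebra.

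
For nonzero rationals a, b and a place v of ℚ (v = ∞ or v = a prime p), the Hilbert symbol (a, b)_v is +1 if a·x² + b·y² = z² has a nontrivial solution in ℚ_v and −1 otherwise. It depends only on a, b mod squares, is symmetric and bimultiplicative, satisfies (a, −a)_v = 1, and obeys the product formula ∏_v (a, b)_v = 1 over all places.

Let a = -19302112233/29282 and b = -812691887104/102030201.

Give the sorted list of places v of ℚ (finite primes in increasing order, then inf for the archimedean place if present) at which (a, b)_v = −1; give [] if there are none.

[23, 37, 47, inf]

Mod squares: a ≡ -2319826, b ≡ -1189. Check v ∈ {∞, 2, 3, 7, 11, 13, 19, 23, 29, 37, 41, 43, 47}.
v=43: a=43^2·(≡21), b=43^2·(≡23) mod 43; (21|43)=+1, (23|43)=+1; (−1)^{2·2·21}·(+1)^2·(+1)^2 = +1.
v=19: a=19^0·(≡1), b=19^2·(≡12) mod 19; (1|19)=+1, (12|19)=-1; (−1)^{0·2·9}·(+1)^2·(-1)^0 = +1.
v=41: a=41^0·(≡40), b=41^1·(≡11) mod 41; (40|41)=+1, (11|41)=-1; (−1)^{0·1·20}·(+1)^1·(-1)^0 = +1.
v=13: a=13^0·(≡2), b=13^-2·(≡8) mod 13; (2|13)=-1, (8|13)=-1; (−1)^{0·-2·6}·(-1)^-2·(-1)^0 = +1.
v=29: a=29^1·(≡18), b=29^1·(≡15) mod 29; (18|29)=-1, (15|29)=-1; (−1)^{1·1·14}·(-1)^1·(-1)^1 = +1.
v=37: a=37^1·(≡6), b=37^-2·(≡2) mod 37; (6|37)=-1, (2|37)=-1; (−1)^{1·-2·18}·(-1)^-2·(-1)^1 = -1.
v=3: a=3^2·(≡2), b=3^-2·(≡2) mod 3; (2|3)=-1, (2|3)=-1; (−1)^{2·-2·1}·(-1)^-2·(-1)^2 = +1.
v=11: a=11^-4·(≡7), b=11^0·(≡10) mod 11; (7|11)=-1, (10|11)=-1; (−1)^{-4·0·5}·(-1)^0·(-1)^-4 = +1.
v=2: v_2(a)=-1, v_2(b)=10; units ≡ 7, 3 (mod 8); ε·ε+αω+βω = 1·1+-1·1+10·0 ≡ 0  ⇒  (a,b)_2 = +1.
v=23: a=23^1·(≡9), b=23^0·(≡20) mod 23; (9|23)=+1, (20|23)=-1; (−1)^{1·0·11}·(+1)^0·(-1)^1 = -1.
v=∞: -2319826 < 0 and -1189 < 0  ⇒  (a,b)_∞ = -1.
v=7: a=7^0·(≡2), b=7^-2·(≡1) mod 7; (2|7)=+1, (1|7)=+1; (−1)^{0·-2·3}·(+1)^-2·(+1)^0 = +1.
v=47: a=47^1·(≡35), b=47^0·(≡15) mod 47; (35|47)=-1, (15|47)=-1; (−1)^{1·0·23}·(-1)^0·(-1)^1 = -1.
(-2319826, -1189 / ℚ) ramifies at {23, 37, 47, ∞}: a division algebra.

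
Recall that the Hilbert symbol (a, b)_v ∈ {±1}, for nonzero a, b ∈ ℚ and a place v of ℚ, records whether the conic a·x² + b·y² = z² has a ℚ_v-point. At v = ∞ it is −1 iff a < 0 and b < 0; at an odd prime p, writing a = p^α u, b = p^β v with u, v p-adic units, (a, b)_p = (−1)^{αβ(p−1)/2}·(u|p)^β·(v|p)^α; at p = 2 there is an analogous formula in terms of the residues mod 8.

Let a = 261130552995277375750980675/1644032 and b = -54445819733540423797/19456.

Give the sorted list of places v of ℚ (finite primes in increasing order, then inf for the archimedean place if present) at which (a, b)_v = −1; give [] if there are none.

Mod squares: a ≡ 87215586, b ≡ -703. Check v ∈ {∞, 2, 3, 5, 7, 13, 17, 19, 23, 29, 31, 37}.
v=19: a=19^-1·(≡2), b=19^-1·(≡1) mod 19; (2|19)=-1, (1|19)=+1; (−1)^{-1·-1·9}·(-1)^-1·(+1)^-1 = +1.
v=23: a=23^3·(≡16), b=23^2·(≡19) mod 23; (16|23)=+1, (19|23)=-1; (−1)^{3·2·11}·(+1)^2·(-1)^3 = -1.
v=∞: 87215586 > 0 and -703 < 0  ⇒  (a,b)_∞ = +1.
v=2: v_2(a)=-9, v_2(b)=-10; units ≡ 1, 1 (mod 8); ε·ε+αω+βω = 0·0+-9·0+-10·0 ≡ 0  ⇒  (a,b)_2 = +1.
v=17: a=17^6·(≡6), b=17^4·(≡14) mod 17; (6|17)=-1, (14|17)=-1; (−1)^{6·4·8}·(-1)^4·(-1)^6 = +1.
v=7: a=7^2·(≡3), b=7^2·(≡2) mod 7; (3|7)=-1, (2|7)=+1; (−1)^{2·2·3}·(-1)^2·(+1)^2 = +1.
v=5: a=5^2·(≡1), b=5^0·(≡3) mod 5; (1|5)=+1, (3|5)=-1; (−1)^{2·0·2}·(+1)^0·(-1)^2 = +1.
v=37: a=37^1·(≡13), b=37^1·(≡18) mod 37; (13|37)=-1, (18|37)=-1; (−1)^{1·1·18}·(-1)^1·(-1)^1 = +1.
v=13: a=13^-2·(≡12), b=13^0·(≡10) mod 13; (12|13)=+1, (10|13)=+1; (−1)^{-2·0·6}·(+1)^0·(+1)^-2 = +1.
v=29: a=29^3·(≡11), b=29^4·(≡24) mod 29; (11|29)=-1, (24|29)=+1; (−1)^{3·4·14}·(-1)^4·(+1)^3 = +1.
v=31: a=31^3·(≡9), b=31^2·(≡1) mod 31; (9|31)=+1, (1|31)=+1; (−1)^{3·2·15}·(+1)^2·(+1)^3 = +1.
v=3: a=3^3·(≡2), b=3^0·(≡2) mod 3; (2|3)=-1, (2|3)=-1; (−1)^{3·0·1}·(-1)^0·(-1)^3 = -1.
Ram(87215586, -703) = {3, 23}; no ℚ_3-point on the conic.

[3, 23]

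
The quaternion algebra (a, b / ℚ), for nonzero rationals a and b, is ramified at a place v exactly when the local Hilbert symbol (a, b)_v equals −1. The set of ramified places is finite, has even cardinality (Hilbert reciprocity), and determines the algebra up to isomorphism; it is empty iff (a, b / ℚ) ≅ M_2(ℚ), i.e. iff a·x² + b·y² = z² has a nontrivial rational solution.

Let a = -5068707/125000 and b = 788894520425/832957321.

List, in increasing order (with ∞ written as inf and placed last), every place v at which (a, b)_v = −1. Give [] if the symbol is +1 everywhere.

[3, 29, 37, 41]

Mod squares: a ≡ -246, b ≡ 1073. Check v ∈ {∞, 2, 3, 5, 7, 11, 17, 19, 29, 31, 37, 41}.
v=2: v_2(a)=-3, v_2(b)=0; units ≡ 5, 1 (mod 8); ε·ε+αω+βω = 0·0+-3·0+0·1 ≡ 0  ⇒  (a,b)_2 = +1.
v=31: a=31^0·(≡9), b=31^-2·(≡9) mod 31; (9|31)=+1, (9|31)=+1; (−1)^{0·-2·15}·(+1)^-2·(+1)^0 = +1.
v=7: a=7^2·(≡3), b=7^-4·(≡4) mod 7; (3|7)=-1, (4|7)=+1; (−1)^{2·-4·3}·(-1)^-4·(+1)^2 = +1.
v=11: a=11^0·(≡7), b=11^2·(≡8) mod 11; (7|11)=-1, (8|11)=-1; (−1)^{0·2·5}·(-1)^2·(-1)^0 = +1.
v=17: a=17^0·(≡4), b=17^2·(≡15) mod 17; (4|17)=+1, (15|17)=+1; (−1)^{0·2·8}·(+1)^2·(+1)^0 = +1.
v=∞: -246 < 0 and 1073 > 0  ⇒  (a,b)_∞ = +1.
v=37: a=37^0·(≡13), b=37^1·(≡8) mod 37; (13|37)=-1, (8|37)=-1; (−1)^{0·1·18}·(-1)^1·(-1)^0 = -1.
v=29: a=29^2·(≡15), b=29^3·(≡27) mod 29; (15|29)=-1, (27|29)=-1; (−1)^{2·3·14}·(-1)^3·(-1)^2 = -1.
v=3: a=3^1·(≡2), b=3^0·(≡2) mod 3; (2|3)=-1, (2|3)=-1; (−1)^{1·0·1}·(-1)^0·(-1)^1 = -1.
v=19: a=19^0·(≡1), b=19^-2·(≡17) mod 19; (1|19)=+1, (17|19)=+1; (−1)^{0·-2·9}·(+1)^-2·(+1)^0 = +1.
v=41: a=41^1·(≡15), b=41^0·(≡34) mod 41; (15|41)=-1, (34|41)=-1; (−1)^{1·0·20}·(-1)^0·(-1)^1 = -1.
v=5: a=5^-6·(≡1), b=5^2·(≡2) mod 5; (1|5)=+1, (2|5)=-1; (−1)^{-6·2·2}·(+1)^2·(-1)^-6 = +1.
Ram(-246, 1073) = {3, 29, 37, 41}; no ℚ_3-point on the conic.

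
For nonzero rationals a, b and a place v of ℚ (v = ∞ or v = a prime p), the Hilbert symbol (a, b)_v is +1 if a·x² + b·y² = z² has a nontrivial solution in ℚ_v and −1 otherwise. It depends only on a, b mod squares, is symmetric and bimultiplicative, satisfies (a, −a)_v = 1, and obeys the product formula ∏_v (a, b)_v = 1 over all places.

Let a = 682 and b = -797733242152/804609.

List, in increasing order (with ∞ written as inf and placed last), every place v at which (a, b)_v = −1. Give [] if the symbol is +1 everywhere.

(a, b) ≡ (682, -35002) mod (ℚ^×)²; places V = {2, 3, 7, 11, 13, 23, 31, 37, 43, ∞}.
(a,b)_23: α=0, u≡15; β=-2, v≡3 (mod 23); (15|23)=-1, (3|23)=+1; sign (−1)^0·-1^-2·+1^0 = +1.
(a,b)_37: α=0, u≡16; β=1, v≡34 (mod 37); (16|37)=+1, (34|37)=+1; sign (−1)^0·+1^1·+1^0 = +1.
(a,b)_2: α=1, β=3; u≡5, v≡3 (mod 8); ε(u)ε(v)=0·1, αω(v)=1·1, βω(u)=3·1; sum ≡ 0  ⇒  +1.
(a,b)_13: α=0, u≡6; β=-2, v≡8 (mod 13); (6|13)=-1, (8|13)=-1; sign (−1)^0·-1^-2·-1^0 = +1.
(a,b)_∞: sgn(682)=+, sgn(-35002)=−, so +1.
(a,b)_3: α=0, u≡1; β=-2, v≡2 (mod 3); (1|3)=+1, (2|3)=-1; sign (−1)^0·+1^-2·-1^0 = +1.
(a,b)_43: α=0, u≡37; β=1, v≡18 (mod 43); (37|43)=-1, (18|43)=-1; sign (−1)^0·-1^1·-1^0 = -1.
(a,b)_11: α=1, u≡7; β=3, v≡8 (mod 11); (7|11)=-1, (8|11)=-1; sign (−1)^1·-1^3·-1^1 = -1.
(a,b)_31: α=1, u≡22; β=2, v≡7 (mod 31); (22|31)=-1, (7|31)=+1; sign (−1)^0·-1^2·+1^1 = +1.
(a,b)_7: α=0, u≡3; β=2, v≡3 (mod 7); (3|7)=-1, (3|7)=-1; sign (−1)^0·-1^2·-1^0 = +1.
Ram(682, -35002) = {11, 43}; no ℚ_11-point on the conic.

[11, 43]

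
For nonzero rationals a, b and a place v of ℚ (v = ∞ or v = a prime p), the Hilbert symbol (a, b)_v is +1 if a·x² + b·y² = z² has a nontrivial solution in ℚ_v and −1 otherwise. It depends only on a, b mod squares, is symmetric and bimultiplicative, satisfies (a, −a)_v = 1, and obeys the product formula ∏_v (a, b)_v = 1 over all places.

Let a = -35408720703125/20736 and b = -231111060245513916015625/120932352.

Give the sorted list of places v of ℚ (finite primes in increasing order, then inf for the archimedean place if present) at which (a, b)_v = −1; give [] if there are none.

Mod squares: a ≡ -77, b ≡ -434. Check v ∈ {∞, 2, 3, 5, 7, 11, 31}.
v=7: a=7^3·(≡6), b=7^5·(≡1) mod 7; (6|7)=-1, (1|7)=+1; (−1)^{3·5·3}·(-1)^5·(+1)^3 = +1.
v=5: a=5^10·(≡2), b=5^18·(≡4) mod 5; (2|5)=-1, (4|5)=+1; (−1)^{10·18·2}·(-1)^18·(+1)^10 = +1.
v=2: v_2(a)=-8, v_2(b)=-11; units ≡ 3, 7 (mod 8); ε·ε+αω+βω = 1·1+-8·0+-11·1 ≡ 0  ⇒  (a,b)_2 = +1.
v=3: a=3^-4·(≡1), b=3^-10·(≡1) mod 3; (1|3)=+1, (1|3)=+1; (−1)^{-4·-10·1}·(+1)^-10·(+1)^-4 = +1.
v=11: a=11^1·(≡3), b=11^2·(≡6) mod 11; (3|11)=+1, (6|11)=-1; (−1)^{1·2·5}·(+1)^2·(-1)^1 = -1.
v=31: a=31^2·(≡16), b=31^3·(≡22) mod 31; (16|31)=+1, (22|31)=-1; (−1)^{2·3·15}·(+1)^3·(-1)^2 = +1.
v=∞: -77 < 0 and -434 < 0  ⇒  (a,b)_∞ = -1.
Ram(-77, -434) = {11, ∞}; no ℚ_11-point on the conic.

[11, inf]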